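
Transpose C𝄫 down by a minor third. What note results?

Abb

C down a major third is Ab, so the target letter is A.
From Cbb, a minor third is 3 semitones down: Abb.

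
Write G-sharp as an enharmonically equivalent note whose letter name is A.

Plain A sits 1 semitone above G#, so on the letter A the same pitch needs a flat: Ab.

Ab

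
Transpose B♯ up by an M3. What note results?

B up a major third is D#, so the target letter is D.
From B#, a major third is 4 semitones up: D##.

D##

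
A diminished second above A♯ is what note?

Bb

A up a major second is B, so the target letter is B.
From A#, a diminished second is 0 semitones up: Bb.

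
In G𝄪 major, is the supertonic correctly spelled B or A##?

A##

Each scale degree takes a distinct letter name. Degree 2 of a scale on G must use the letter A.
A## and B are enharmonically the same pitch, but only A## uses the letter A, so it is the correct spelling here.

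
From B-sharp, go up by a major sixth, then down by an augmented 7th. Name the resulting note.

A

A major sixth up from B# is G## (letter G, 9 semitones up).
An augmented seventh down from G## is A (letter A, 12 semitones down).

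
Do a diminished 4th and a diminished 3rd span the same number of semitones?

A diminished fourth spans 4 semitones; a diminished third spans 2.
The spans differ, so they are not enharmonic equivalents.

No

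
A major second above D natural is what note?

A second above D lands on the letter E.
A major second spans 2 semitones, so D moves to pitch class 4. On the letter E that is E.

E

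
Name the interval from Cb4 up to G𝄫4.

Counting letters C–D–E–F–G gives a fifth.
Cb→Gbb = 6 semitones, 1 narrower than the perfect fifth (7), so diminished.

diminished fifth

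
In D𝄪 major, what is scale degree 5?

Degree 5 takes the letter 4 steps above D, which is A.
In major, degree 5 sits 7 semitones above the tonic. D## + 7 semitones is pitch class 11, spelled on A as A##.

A##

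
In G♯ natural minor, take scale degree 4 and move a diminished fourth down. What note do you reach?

G##

Scale degree 4 of G# natural minor is C#.
A diminished fourth (4 semitones) below C# lands on the letter G, giving G##.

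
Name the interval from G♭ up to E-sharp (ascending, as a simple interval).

doubly augmented sixth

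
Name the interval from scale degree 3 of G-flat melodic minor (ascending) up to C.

Scale degree 3 of Gb melodic minor (ascending) is Bbb.
Bbb up to C: letters B→C make it a second; 3 semitones makes it augmented.

augmented second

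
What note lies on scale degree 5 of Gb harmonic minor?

Db

Degree 5 takes the letter 4 steps above G, which is D.
In harmonic minor, degree 5 sits 7 semitones above the tonic. Gb + 7 semitones is pitch class 1, spelled on D as Db.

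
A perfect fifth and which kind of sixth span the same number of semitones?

diminished

A perfect fifth spans 7 semitones.
A sixth spanning 7 semitones is diminished (the major sixth is 9).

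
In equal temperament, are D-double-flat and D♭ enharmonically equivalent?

No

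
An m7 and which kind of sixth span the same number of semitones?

augmented

A minor seventh spans 10 semitones.
A sixth spanning 10 semitones is augmented (the major sixth is 9).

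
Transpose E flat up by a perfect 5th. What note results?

Bb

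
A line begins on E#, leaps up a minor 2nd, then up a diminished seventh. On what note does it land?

Eb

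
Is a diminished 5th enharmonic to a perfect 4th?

A diminished fifth spans 6 semitones; a perfect fourth spans 5.
The spans differ, so they are not enharmonic equivalents.

No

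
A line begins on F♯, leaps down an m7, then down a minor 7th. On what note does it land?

A#

A minor seventh down from F# is G# (letter G, 10 semitones down).
A minor seventh down from G# is A# (letter A, 10 semitones down).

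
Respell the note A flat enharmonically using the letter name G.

G#

Plain G sits 1 semitone below Ab, so on the letter G the same pitch needs a sharp: G#.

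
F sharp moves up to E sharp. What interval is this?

The letter names run F→E, a span of 6 letter steps, so the interval is some kind of seventh.
F# to E# is 11 semitones. A major seventh is 11, so 11 makes it major.

major seventh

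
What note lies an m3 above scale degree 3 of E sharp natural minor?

Scale degree 3 of E# natural minor is G#.
A minor third (3 semitones) above G# lands on the letter B, giving B.

B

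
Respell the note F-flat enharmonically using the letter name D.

D##

Fb is pitch class 4. The letter D alone is pitch class 2.
To reach pitch class 4 from D requires an offset of +2 semitones, i.e. double sharp: D##.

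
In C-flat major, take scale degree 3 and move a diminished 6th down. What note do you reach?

G#

Scale degree 3 of Cb major is Eb.
A diminished sixth (7 semitones) below Eb lands on the letter G, giving G#.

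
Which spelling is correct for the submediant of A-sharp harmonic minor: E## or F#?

F#

Each scale degree takes a distinct letter name. Degree 6 of a scale on A must use the letter F.
F# and E## are enharmonically the same pitch, but only F# uses the letter F, so it is the correct spelling here.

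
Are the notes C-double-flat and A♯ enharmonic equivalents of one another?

Cbb = pitch class 10 and A# = pitch class 10 — the same pitch class, so they are enharmonic equivalents.

Yes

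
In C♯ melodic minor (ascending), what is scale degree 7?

B#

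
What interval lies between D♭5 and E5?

augmented second

Counting letters D–E gives a second.
Db→E = 3 semitones, 1 wider than the major second (2), so augmented.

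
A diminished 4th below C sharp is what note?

C down a perfect fourth is G, so the target letter is G.
From C#, a diminished fourth is 4 semitones down: G##.

G##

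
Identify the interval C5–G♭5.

Counting letters C–D–E–F–G gives a fifth.
C→Gb = 6 semitones, 1 narrower than the perfect fifth (7), so diminished.

diminished fifth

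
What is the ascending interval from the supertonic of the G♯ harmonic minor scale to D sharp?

perfect fourth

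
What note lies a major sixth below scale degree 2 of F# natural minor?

Scale degree 2 of F# natural minor is G#.
A major sixth (9 semitones) below G# lands on the letter B, giving B.

B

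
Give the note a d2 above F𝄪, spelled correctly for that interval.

A second above F lands on the letter G.
A diminished second spans 0 semitones, so F## moves to pitch class 7. On the letter G that is G.

G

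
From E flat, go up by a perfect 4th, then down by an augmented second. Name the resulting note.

Gbb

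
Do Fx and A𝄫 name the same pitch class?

Yes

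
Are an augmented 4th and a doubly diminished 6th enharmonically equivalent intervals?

An augmented fourth spans 6 semitones; a doubly diminished sixth spans 6.
They are enharmonically equivalent.

Yes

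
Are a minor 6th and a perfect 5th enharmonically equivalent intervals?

A minor sixth spans 8 semitones; a perfect fifth spans 7.
The spans differ, so they are not enharmonic equivalents.

No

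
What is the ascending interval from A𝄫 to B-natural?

doubly augmented second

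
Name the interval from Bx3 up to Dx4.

minor third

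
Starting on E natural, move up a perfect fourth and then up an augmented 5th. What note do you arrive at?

A perfect fourth up from E is A (letter A, 5 semitones up).
An augmented fifth up from A is E# (letter E, 8 semitones up).

E#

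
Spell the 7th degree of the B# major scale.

Degree 7 takes the letter 6 steps above B, which is A.
In major, degree 7 sits 11 semitones above the tonic. B# + 11 semitones is pitch class 11, spelled on A as A##.

A##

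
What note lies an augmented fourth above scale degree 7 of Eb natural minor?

Scale degree 7 of Eb natural minor is Db.
An augmented fourth (6 semitones) above Db lands on the letter G, giving G.

G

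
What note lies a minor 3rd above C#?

E

A third above C lands on the letter E.
A minor third spans 3 semitones, so C# moves to pitch class 4. On the letter E that is E.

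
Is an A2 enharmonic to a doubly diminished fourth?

Yes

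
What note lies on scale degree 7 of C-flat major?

Bb

The Cb major scale runs Cb Db Eb Fb Gb Ab Bb.
Degree 7 is Bb.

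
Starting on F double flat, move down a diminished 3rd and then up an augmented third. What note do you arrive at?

A diminished third down from Fbb is Db (letter D, 2 semitones down).
An augmented third up from Db is F# (letter F, 5 semitones up).

F#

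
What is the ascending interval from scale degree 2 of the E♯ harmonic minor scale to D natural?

Scale degree 2 of E# harmonic minor is F##.
F## up to D: letters F→D make it a sixth; 7 semitones makes it diminished.

diminished sixth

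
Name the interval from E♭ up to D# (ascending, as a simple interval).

augmented seventh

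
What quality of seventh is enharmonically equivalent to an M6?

diminished

A major sixth spans 9 semitones.
A seventh spanning 9 semitones is diminished (the major seventh is 11).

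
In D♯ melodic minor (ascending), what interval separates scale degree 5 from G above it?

Scale degree 5 of D# melodic minor (ascending) is A#.
A# up to G: letters A→G make it a seventh; 9 semitones makes it diminished.

diminished seventh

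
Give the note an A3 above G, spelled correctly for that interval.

G up a major third is B, so the target letter is B.
From G, an augmented third is 5 semitones up: B#.

B#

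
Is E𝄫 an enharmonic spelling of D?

Yes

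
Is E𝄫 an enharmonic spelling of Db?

Two spellings are enharmonically equivalent only if they share a pitch class.
Here Ebb → 2, Db → 1; 1 ≠ 2, so they are not.

No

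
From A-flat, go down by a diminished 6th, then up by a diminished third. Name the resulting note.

Eb

A diminished sixth down from Ab is C# (letter C, 7 semitones down).
A diminished third up from C# is Eb (letter E, 2 semitones up).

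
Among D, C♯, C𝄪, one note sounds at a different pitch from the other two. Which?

C#

In 12-tone equal temperament, enharmonic equivalents share a pitch class. D is pitch class 2; C# is pitch class 1; C## is pitch class 2.
D and C## share pitch class 2, while C# is pitch class 1.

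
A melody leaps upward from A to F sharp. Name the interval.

The letter names run A→F, a span of 5 letter steps, so the interval is some kind of sixth.
A to F# is 9 semitones. A major sixth is 9, so 9 makes it major.

major sixth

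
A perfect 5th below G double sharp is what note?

A fifth below G lands on the letter C.
A perfect fifth spans 7 semitones, so G## moves to pitch class 2. On the letter C that is C##.

C##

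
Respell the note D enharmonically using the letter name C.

D is pitch class 2. The letter C alone is pitch class 0.
To reach pitch class 2 from C requires an offset of +2 semitones, i.e. double sharp: C##.

C##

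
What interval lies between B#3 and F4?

Counting letters B–C–D–E–F gives a fifth.
B#→F = 5 semitones, 2 narrower than the perfect fifth (7), so doubly diminished.

doubly diminished fifth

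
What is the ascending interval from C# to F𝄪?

augmented fourth

The letter names run C→F, a span of 3 letter steps, so the interval is some kind of fourth.
C# to F## is 6 semitones. A perfect fourth is 5, so 6 makes it augmented.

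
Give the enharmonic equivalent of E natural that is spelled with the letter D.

D##

E is pitch class 4. The letter D alone is pitch class 2.
To reach pitch class 4 from D requires an offset of +2 semitones, i.e. double sharp: D##.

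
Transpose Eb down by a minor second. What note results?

D

E down a major second is D, so the target letter is D.
From Eb, a minor second is 1 semitone down: D.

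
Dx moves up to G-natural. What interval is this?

doubly diminished fourth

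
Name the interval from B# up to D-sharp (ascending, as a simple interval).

minor third

Counting letters B–C–D gives a third.
B#→D# = 3 semitones, 1 narrower than the major third (4), so minor.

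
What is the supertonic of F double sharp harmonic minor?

G##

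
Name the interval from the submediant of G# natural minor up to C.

minor sixth

The submediant of G# natural minor is E.
E up to C: letters E→C make it a sixth; 8 semitones makes it minor.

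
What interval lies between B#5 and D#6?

minor third

Counting letters B–C–D gives a third.
B#→D# = 3 semitones, 1 narrower than the major third (4), so minor.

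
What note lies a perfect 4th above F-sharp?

B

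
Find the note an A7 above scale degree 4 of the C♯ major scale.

E##

Scale degree 4 of C# major is F#.
An augmented seventh (12 semitones) above F# lands on the letter E, giving E##.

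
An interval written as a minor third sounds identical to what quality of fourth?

A minor third spans 3 semitones.
A fourth spanning 3 semitones is doubly diminished (the perfect fourth is 5).

doubly diminished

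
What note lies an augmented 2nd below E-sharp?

A second below E lands on the letter D.
An augmented second spans 3 semitones, so E# moves to pitch class 2. On the letter D that is D.

D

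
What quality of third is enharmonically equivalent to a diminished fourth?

major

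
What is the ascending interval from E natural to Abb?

The letter names run E→A, a span of 3 letter steps, so the interval is some kind of fourth.
E to Abb is 3 semitones. A perfect fourth is 5, so 3 makes it doubly diminished.

doubly diminished fourth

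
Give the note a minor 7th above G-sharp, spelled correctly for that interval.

F#

A seventh above G lands on the letter F.
A minor seventh spans 10 semitones, so G# moves to pitch class 6. On the letter F that is F#.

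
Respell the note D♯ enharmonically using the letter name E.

Eb

Plain E sits 1 semitone above D#, so on the letter E the same pitch needs a flat: Eb.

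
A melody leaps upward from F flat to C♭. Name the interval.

The letter names run F→C, a span of 4 letter steps, so the interval is some kind of fifth.
Fb to Cb is 7 semitones. A perfect fifth is 7, so 7 makes it perfect.

perfect fifth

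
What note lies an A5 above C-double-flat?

C up a perfect fifth is G, so the target letter is G.
From Cbb, an augmented fifth is 8 semitones up: Gb.

Gb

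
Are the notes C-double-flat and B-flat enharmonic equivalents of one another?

Yes

Cbb = pitch class 10 and Bb = pitch class 10 — the same pitch class, so they are enharmonic equivalents.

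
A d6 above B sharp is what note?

G

B up a major sixth is G#, so the target letter is G.
From B#, a diminished sixth is 7 semitones up: G.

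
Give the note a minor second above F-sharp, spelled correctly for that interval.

G

F up a major second is G, so the target letter is G.
From F#, a minor second is 1 semitone up: G.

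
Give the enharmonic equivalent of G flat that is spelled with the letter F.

Plain F sits 1 semitone below Gb, so on the letter F the same pitch needs a sharp: F#.

F#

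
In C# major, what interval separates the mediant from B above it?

The mediant of C# major is E#.
E# up to B: letters E→B make it a fifth; 6 semitones makes it diminished.

diminished fifth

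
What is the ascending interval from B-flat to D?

Counting letters B–C–D gives a third.
Bb→D = 4 semitones, exactly the major third.

major third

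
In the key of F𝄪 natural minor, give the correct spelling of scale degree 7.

E#

The F## natural minor scale runs F## G## A# B# C## D# E#.
Degree 7 is E#.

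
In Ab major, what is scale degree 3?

C

The Ab major scale runs Ab Bb C Db Eb F G.
Degree 3 is C.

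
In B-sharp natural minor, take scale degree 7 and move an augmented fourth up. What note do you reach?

Scale degree 7 of B# natural minor is A#.
An augmented fourth (6 semitones) above A# lands on the letter D, giving D##.

D##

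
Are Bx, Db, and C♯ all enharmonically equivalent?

Yes

B## = pitch class 1 and Db = pitch class 1 and C# = pitch class 1 — the same pitch class, so they are enharmonic equivalents.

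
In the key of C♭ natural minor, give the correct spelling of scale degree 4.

Fb

The Cb natural minor scale runs Cb Db Ebb Fb Gb Abb Bbb.
Degree 4 is Fb.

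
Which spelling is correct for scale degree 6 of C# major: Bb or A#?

Each scale degree takes a distinct letter name. Degree 6 of a scale on C must use the letter A.
A# and Bb are enharmonically the same pitch, but only A# uses the letter A, so it is the correct spelling here.

A#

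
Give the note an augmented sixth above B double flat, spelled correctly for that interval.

G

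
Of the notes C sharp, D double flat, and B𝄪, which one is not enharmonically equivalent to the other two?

Dbb

In 12-tone equal temperament, enharmonic equivalents share a pitch class. C# is pitch class 1; Dbb is pitch class 0; B## is pitch class 1.
C# and B## share pitch class 1, while Dbb is pitch class 0.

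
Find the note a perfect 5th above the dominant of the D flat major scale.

Eb

The dominant of Db major is Ab.
A perfect fifth (7 semitones) above Ab lands on the letter E, giving Eb.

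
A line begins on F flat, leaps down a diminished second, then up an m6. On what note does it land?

C

A diminished second down from Fb is E (letter E, 0 semitones down).
A minor sixth up from E is C (letter C, 8 semitones up).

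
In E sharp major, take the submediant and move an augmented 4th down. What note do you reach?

The submediant of E# major is C##.
An augmented fourth (6 semitones) below C## lands on the letter G, giving G#.

G#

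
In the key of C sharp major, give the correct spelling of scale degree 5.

G#

Degree 5 takes the letter 4 steps above C, which is G.
In major, degree 5 sits 7 semitones above the tonic. C# + 7 semitones is pitch class 8, spelled on G as G#.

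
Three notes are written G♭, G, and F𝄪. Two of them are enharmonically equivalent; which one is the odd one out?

In 12-tone equal temperament, enharmonic equivalents share a pitch class. Gb is pitch class 6; G is pitch class 7; F## is pitch class 7.
G and F## share pitch class 7, while Gb is pitch class 6.

Gb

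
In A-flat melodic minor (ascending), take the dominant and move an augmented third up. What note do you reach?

G#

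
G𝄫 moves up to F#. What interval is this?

doubly augmented seventh

The letter names run G→F, a span of 6 letter steps, so the interval is some kind of seventh.
Gbb to F# is 13 semitones. A major seventh is 11, so 13 makes it doubly augmented.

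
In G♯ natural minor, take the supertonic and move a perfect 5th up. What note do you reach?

E#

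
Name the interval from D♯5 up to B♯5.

The letter names run D→B, a span of 5 letter steps, so the interval is some kind of sixth.
D# to B# is 9 semitones. A major sixth is 9, so 9 makes it major.

major sixth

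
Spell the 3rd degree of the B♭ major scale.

D

Degree 3 takes the letter 2 steps above B, which is D.
In major, degree 3 sits 4 semitones above the tonic. Bb + 4 semitones is pitch class 2, spelled on D as D.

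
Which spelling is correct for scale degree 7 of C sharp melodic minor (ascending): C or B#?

Each scale degree takes a distinct letter name. Degree 7 of a scale on C must use the letter B.
B# and C are enharmonically the same pitch, but only B# uses the letter B, so it is the correct spelling here.

B#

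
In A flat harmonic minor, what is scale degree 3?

The Ab harmonic minor scale runs Ab Bb Cb Db Eb Fb G.
Degree 3 is Cb.

Cb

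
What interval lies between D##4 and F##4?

minor third

The letter names run D→F, a span of 2 letter steps, so the interval is some kind of third.
D## to F## is 3 semitones. A major third is 4, so 3 makes it minor.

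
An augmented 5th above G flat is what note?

D

G up a perfect fifth is D, so the target letter is D.
From Gb, an augmented fifth is 8 semitones up: D.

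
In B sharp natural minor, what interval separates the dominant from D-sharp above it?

minor sixth

The dominant of B# natural minor is F##.
F## up to D#: letters F→D make it a sixth; 8 semitones makes it minor.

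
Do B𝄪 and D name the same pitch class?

No

Two spellings are enharmonically equivalent only if they share a pitch class.
Here B## → 1, D → 2; 1 ≠ 2, so they are not.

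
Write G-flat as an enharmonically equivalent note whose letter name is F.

Gb is pitch class 6. The letter F alone is pitch class 5.
To reach pitch class 6 from F requires an offset of +1 semitone, i.e. sharp: F#.

F#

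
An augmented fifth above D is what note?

A#

A fifth above D lands on the letter A.
An augmented fifth spans 8 semitones, so D moves to pitch class 10. On the letter A that is A#.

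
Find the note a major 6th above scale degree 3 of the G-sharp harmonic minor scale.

Scale degree 3 of G# harmonic minor is B.
A major sixth (9 semitones) above B lands on the letter G, giving G#.

G#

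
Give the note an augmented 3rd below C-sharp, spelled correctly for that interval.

Ab

A third below C lands on the letter A.
An augmented third spans 5 semitones, so C# moves to pitch class 8. On the letter A that is Ab.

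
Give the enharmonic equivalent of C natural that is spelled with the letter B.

B#

Plain B sits 1 semitone below C, so on the letter B the same pitch needs a sharp: B#.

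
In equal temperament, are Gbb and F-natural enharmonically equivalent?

Yes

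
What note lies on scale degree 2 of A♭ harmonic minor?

Bb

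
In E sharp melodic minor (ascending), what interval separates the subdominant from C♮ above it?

diminished third

The subdominant of E# melodic minor (ascending) is A#.
A# up to C: letters A→C make it a third; 2 semitones makes it diminished.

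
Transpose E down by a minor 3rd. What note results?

C#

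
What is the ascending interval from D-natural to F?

The letter names run D→F, a span of 2 letter steps, so the interval is some kind of third.
D to F is 3 semitones. A major third is 4, so 3 makes it minor.

minor third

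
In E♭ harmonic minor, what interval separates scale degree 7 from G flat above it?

Scale degree 7 of Eb harmonic minor is D.
D up to Gb: letters D→G make it a fourth; 4 semitones makes it diminished.

diminished fourth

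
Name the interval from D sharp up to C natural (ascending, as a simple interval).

diminished seventh

Counting letters D–E–F–G–A–B–C gives a seventh.
D#→C = 9 semitones, 2 narrower than the major seventh (11), so diminished.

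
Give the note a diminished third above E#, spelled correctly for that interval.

A third above E lands on the letter G.
A diminished third spans 2 semitones, so E# moves to pitch class 7. On the letter G that is G.

G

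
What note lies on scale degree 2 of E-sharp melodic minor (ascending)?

F##

Degree 2 takes the letter 1 step above E, which is F.
In melodic minor (ascending), degree 2 sits 2 semitones above the tonic. E# + 2 semitones is pitch class 7, spelled on F as F##.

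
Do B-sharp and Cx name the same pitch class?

No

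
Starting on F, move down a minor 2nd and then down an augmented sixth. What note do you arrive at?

A minor second down from F is E (letter E, 1 semitone down).
An augmented sixth down from E is Gb (letter G, 10 semitones down).

Gb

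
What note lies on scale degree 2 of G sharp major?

A#

The G# major scale runs G# A# B# C# D# E# F##.
Degree 2 is A#.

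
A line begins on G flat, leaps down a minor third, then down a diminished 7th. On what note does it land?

F#

A minor third down from Gb is Eb (letter E, 3 semitones down).
A diminished seventh down from Eb is F# (letter F, 9 semitones down).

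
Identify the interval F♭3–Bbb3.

perfect fourth

The letter names run F→B, a span of 3 letter steps, so the interval is some kind of fourth.
Fb to Bbb is 5 semitones. A perfect fourth is 5, so 5 makes it perfect.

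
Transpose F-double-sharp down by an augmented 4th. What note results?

C#

F down a perfect fourth is C, so the target letter is C.
From F##, an augmented fourth is 6 semitones down: C#.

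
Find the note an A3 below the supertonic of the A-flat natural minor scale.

The supertonic of Ab natural minor is Bb.
An augmented third (5 semitones) below Bb lands on the letter G, giving Gbb.

Gbb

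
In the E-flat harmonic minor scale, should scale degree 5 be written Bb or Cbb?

Bb

Each scale degree takes a distinct letter name. Degree 5 of a scale on E must use the letter B.
Bb and Cbb are enharmonically the same pitch, but only Bb uses the letter B, so it is the correct spelling here.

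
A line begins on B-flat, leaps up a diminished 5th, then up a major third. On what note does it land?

Ab

A diminished fifth up from Bb is Fb (letter F, 6 semitones up).
A major third up from Fb is Ab (letter A, 4 semitones up).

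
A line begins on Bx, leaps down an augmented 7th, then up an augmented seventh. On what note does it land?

B##

An augmented seventh down from B## is C# (letter C, 12 semitones down).
An augmented seventh up from C# is B## (letter B, 12 semitones up).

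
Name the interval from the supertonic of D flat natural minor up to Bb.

perfect fifth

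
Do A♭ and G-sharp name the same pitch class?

Ab = pitch class 8 and G# = pitch class 8 — the same pitch class, so they are enharmonic equivalents.

Yes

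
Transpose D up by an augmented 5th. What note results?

A#

D up a perfect fifth is A, so the target letter is A.
From D, an augmented fifth is 8 semitones up: A#.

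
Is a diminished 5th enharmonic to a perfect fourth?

No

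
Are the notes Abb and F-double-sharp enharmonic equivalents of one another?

Abb is pitch class 7; F## is pitch class 7.
All spellings map to pitch class 7, so they are enharmonically equivalent.

Yes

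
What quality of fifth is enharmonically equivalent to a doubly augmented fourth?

perfect

A doubly augmented fourth spans 7 semitones.
A fifth spanning 7 semitones is perfect (the perfect fifth is 7).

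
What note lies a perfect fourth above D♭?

Gb

D up a perfect fourth is G, so the target letter is G.
From Db, a perfect fourth is 5 semitones up: Gb.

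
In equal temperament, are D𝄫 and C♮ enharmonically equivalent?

Dbb is pitch class 0; C is pitch class 0.
All spellings map to pitch class 0, so they are enharmonically equivalent.

Yes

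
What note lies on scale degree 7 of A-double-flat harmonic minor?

The Abb harmonic minor scale runs Abb Bbb Cbb Dbb Ebb Fbb Gb.
Degree 7 is Gb.

Gb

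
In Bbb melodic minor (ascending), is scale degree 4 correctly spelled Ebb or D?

Each scale degree takes a distinct letter name. Degree 4 of a scale on B must use the letter E.
Ebb and D are enharmonically the same pitch, but only Ebb uses the letter E, so it is the correct spelling here.

Ebb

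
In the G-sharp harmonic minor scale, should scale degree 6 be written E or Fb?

E

Each scale degree takes a distinct letter name. Degree 6 of a scale on G must use the letter E.
E and Fb are enharmonically the same pitch, but only E uses the letter E, so it is the correct spelling here.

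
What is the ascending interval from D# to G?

Counting letters D–E–F–G gives a fourth.
D#→G = 4 semitones, 1 narrower than the perfect fourth (5), so diminished.

diminished fourth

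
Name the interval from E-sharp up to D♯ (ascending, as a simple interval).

minor seventh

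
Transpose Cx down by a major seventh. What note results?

D#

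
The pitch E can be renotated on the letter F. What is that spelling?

Fb

E is pitch class 4. The letter F alone is pitch class 5.
To reach pitch class 4 from F requires an offset of -1 semitone, i.e. flat: Fb.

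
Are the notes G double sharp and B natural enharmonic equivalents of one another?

G## is pitch class 9; B is pitch class 11.
The pitch classes differ (9 vs. 11), so they are not enharmonic equivalents.

No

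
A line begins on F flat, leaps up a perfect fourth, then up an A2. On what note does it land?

A perfect fourth up from Fb is Bbb (letter B, 5 semitones up).
An augmented second up from Bbb is C (letter C, 3 semitones up).

C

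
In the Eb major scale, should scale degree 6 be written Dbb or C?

C

Each scale degree takes a distinct letter name. Degree 6 of a scale on E must use the letter C.
C and Dbb are enharmonically the same pitch, but only C uses the letter C, so it is the correct spelling here.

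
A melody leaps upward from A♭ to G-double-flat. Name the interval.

diminished seventh

The letter names run A→G, a span of 6 letter steps, so the interval is some kind of seventh.
Ab to Gbb is 9 semitones. A major seventh is 11, so 9 makes it diminished.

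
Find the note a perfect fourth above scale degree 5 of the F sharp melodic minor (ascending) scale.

Scale degree 5 of F# melodic minor (ascending) is C#.
A perfect fourth (5 semitones) above C# lands on the letter F, giving F#.

F#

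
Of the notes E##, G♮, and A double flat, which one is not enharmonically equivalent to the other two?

In 12-tone equal temperament, enharmonic equivalents share a pitch class. E## is pitch class 6; G is pitch class 7; Abb is pitch class 7.
G and Abb share pitch class 7, while E## is pitch class 6.

E##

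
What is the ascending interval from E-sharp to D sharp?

minor seventh

Counting letters E–F–G–A–B–C–D gives a seventh.
E#→D# = 10 semitones, 1 narrower than the major seventh (11), so minor.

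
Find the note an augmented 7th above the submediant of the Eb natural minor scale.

B

The submediant of Eb natural minor is Cb.
An augmented seventh (12 semitones) above Cb lands on the letter B, giving B.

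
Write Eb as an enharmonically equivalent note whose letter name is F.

Fbb

Plain F sits 2 semitones above Eb, so on the letter F the same pitch needs a double flat: Fbb.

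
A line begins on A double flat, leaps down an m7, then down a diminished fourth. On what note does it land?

A minor seventh down from Abb is Bbb (letter B, 10 semitones down).
A diminished fourth down from Bbb is F (letter F, 4 semitones down).

F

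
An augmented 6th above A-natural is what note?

A up a major sixth is F#, so the target letter is F.
From A, an augmented sixth is 10 semitones up: F##.

F##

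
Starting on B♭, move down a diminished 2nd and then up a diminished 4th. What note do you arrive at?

A diminished second down from Bb is A# (letter A, 0 semitones down).
A diminished fourth up from A# is D (letter D, 4 semitones up).

D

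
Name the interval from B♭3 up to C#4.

Counting letters B–C gives a second.
Bb→C# = 3 semitones, 1 wider than the major second (2), so augmented.

augmented second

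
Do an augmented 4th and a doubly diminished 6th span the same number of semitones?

An augmented fourth spans 6 semitones; a doubly diminished sixth spans 6.
They are enharmonically equivalent.

Yes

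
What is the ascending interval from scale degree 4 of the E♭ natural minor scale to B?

Scale degree 4 of Eb natural minor is Ab.
Ab up to B: letters A→B make it a second; 3 semitones makes it augmented.

augmented second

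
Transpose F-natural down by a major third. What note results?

A third below F lands on the letter D.
A major third spans 4 semitones, so F moves to pitch class 1. On the letter D that is Db.

Db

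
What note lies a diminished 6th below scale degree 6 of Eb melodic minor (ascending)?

Scale degree 6 of Eb melodic minor (ascending) is C.
A diminished sixth (7 semitones) below C lands on the letter E, giving E#.

E#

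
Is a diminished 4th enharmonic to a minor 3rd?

A diminished fourth spans 4 semitones; a minor third spans 3.
The spans differ, so they are not enharmonic equivalents.

No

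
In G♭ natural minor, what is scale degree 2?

The Gb natural minor scale runs Gb Ab Bbb Cb Db Ebb Fb.
Degree 2 is Ab.

Ab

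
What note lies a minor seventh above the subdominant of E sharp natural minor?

The subdominant of E# natural minor is A#.
A minor seventh (10 semitones) above A# lands on the letter G, giving G#.

G#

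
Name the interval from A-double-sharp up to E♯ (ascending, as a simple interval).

Counting letters A–B–C–D–E gives a fifth.
A##→E# = 6 semitones, 1 narrower than the perfect fifth (7), so diminished.

diminished fifth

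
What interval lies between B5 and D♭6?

diminished third

Counting letters B–C–D gives a third.
B→Db = 2 semitones, 2 narrower than the major third (4), so diminished.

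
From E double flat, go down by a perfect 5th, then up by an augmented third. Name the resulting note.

C

A perfect fifth down from Ebb is Abb (letter A, 7 semitones down).
An augmented third up from Abb is C (letter C, 5 semitones up).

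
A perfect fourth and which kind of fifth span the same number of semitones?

doubly diminished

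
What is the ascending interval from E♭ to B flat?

Counting letters E–F–G–A–B gives a fifth.
Eb→Bb = 7 semitones, exactly the perfect fifth.

perfect fifth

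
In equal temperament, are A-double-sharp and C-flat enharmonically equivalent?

A## is pitch class 11; Cb is pitch class 11.
All spellings map to pitch class 11, so they are enharmonically equivalent.

Yes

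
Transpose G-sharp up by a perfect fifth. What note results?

A fifth above G lands on the letter D.
A perfect fifth spans 7 semitones, so G# moves to pitch class 3. On the letter D that is D#.

D#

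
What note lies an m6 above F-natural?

F up a major sixth is D, so the target letter is D.
From F, a minor sixth is 8 semitones up: Db.

Db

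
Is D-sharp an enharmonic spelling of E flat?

D# = pitch class 3 and Eb = pitch class 3 — the same pitch class, so they are enharmonic equivalents.

Yes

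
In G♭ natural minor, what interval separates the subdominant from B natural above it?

The subdominant of Gb natural minor is Cb.
Cb up to B: letters C→B make it a seventh; 12 semitones makes it augmented.

augmented seventh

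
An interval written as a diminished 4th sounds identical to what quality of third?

major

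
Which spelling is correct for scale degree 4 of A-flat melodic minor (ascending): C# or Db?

Db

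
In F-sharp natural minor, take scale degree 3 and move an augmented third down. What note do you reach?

Fb

Scale degree 3 of F# natural minor is A.
An augmented third (5 semitones) below A lands on the letter F, giving Fb.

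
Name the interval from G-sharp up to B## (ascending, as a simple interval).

Counting letters G–A–B gives a third.
G#→B## = 5 semitones, 1 wider than the major third (4), so augmented.

augmented third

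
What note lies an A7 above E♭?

A seventh above E lands on the letter D.
An augmented seventh spans 12 semitones, so Eb moves to pitch class 3. On the letter D that is D#.

D#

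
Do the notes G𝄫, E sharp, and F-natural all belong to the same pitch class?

Gbb is pitch class 5; E# is pitch class 5; F is pitch class 5.
All spellings map to pitch class 5, so they are enharmonically equivalent.

Yes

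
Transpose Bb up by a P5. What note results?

F

B up a perfect fifth is F#, so the target letter is F.
From Bb, a perfect fifth is 7 semitones up: F.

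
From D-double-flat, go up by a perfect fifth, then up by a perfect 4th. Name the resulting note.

A perfect fifth up from Dbb is Abb (letter A, 7 semitones up).
A perfect fourth up from Abb is Dbb (letter D, 5 semitones up).

Dbb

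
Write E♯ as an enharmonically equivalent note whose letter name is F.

F

E# is pitch class 5. The letter F alone is pitch class 5.
Pitch class 5 on F needs no accidental: F.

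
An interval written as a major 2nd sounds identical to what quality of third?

diminished

A major second spans 2 semitones.
A third spanning 2 semitones is diminished (the major third is 4).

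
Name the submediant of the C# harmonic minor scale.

A

The C# harmonic minor scale runs C# D# E F# G# A B#.
Degree 6 is A.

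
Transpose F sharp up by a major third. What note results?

A third above F lands on the letter A.
A major third spans 4 semitones, so F# moves to pitch class 10. On the letter A that is A#.

A#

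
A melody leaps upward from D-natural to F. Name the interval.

minor third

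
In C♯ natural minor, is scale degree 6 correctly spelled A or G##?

A

Each scale degree takes a distinct letter name. Degree 6 of a scale on C must use the letter A.
A and G## are enharmonically the same pitch, but only A uses the letter A, so it is the correct spelling here.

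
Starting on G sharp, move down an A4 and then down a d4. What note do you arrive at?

A#

An augmented fourth down from G# is D (letter D, 6 semitones down).
A diminished fourth down from D is A# (letter A, 4 semitones down).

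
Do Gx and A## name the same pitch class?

No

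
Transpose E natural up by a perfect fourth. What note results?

A

A fourth above E lands on the letter A.
A perfect fourth spans 5 semitones, so E moves to pitch class 9. On the letter A that is A.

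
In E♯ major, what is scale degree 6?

Degree 6 takes the letter 5 steps above E, which is C.
In major, degree 6 sits 9 semitones above the tonic. E# + 9 semitones is pitch class 2, spelled on C as C##.

C##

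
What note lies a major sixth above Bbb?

Gb

B up a major sixth is G#, so the target letter is G.
From Bbb, a major sixth is 9 semitones up: Gb.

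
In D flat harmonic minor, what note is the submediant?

Bbb

The Db harmonic minor scale runs Db Eb Fb Gb Ab Bbb C.
Degree 6 is Bbb.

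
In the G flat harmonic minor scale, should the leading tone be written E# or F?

Each scale degree takes a distinct letter name. Degree 7 of a scale on G must use the letter F.
F and E# are enharmonically the same pitch, but only F uses the letter F, so it is the correct spelling here.

F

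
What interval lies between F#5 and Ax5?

The letter names run F→A, a span of 2 letter steps, so the interval is some kind of third.
F# to A## is 5 semitones. A major third is 4, so 5 makes it augmented.

augmented third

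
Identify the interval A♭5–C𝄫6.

The letter names run A→C, a span of 2 letter steps, so the interval is some kind of third.
Ab to Cbb is 2 semitones. A major third is 4, so 2 makes it diminished.

diminished third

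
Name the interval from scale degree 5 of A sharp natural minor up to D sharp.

minor seventh

Scale degree 5 of A# natural minor is E#.
E# up to D#: letters E→D make it a seventh; 10 semitones makes it minor.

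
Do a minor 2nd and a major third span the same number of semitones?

A minor second spans 1 semitone; a major third spans 4.
The spans differ, so they are not enharmonic equivalents.

No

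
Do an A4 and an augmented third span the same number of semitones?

No

An augmented fourth spans 6 semitones; an augmented third spans 5.
The spans differ, so they are not enharmonic equivalents.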